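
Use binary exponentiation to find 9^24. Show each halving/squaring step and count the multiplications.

Computing 9^24 by squaring (build up from 9^1; each line after the first costs one multiplication):

9^1 = 9
9^2 = (9^1)^2 = 9^2 = 81
9^3 = 9 * 9^2 = 9 * 81 = 729
9^6 = (9^3)^2 = 729^2 = 531441
9^12 = (9^6)^2 = 531441^2 = 282429536481
9^24 = (9^12)^2 = 282429536481^2 = 79766443076872509863361

Result: 79766443076872509863361
Multiplications needed: 5 (5 lines after 9^1)

9^24 = 79766443076872509863361. Using exponentiation by squaring, this requires 5 multiplications. The key idea: if the exponent is even, square the half-power; if odd, multiply by the base once.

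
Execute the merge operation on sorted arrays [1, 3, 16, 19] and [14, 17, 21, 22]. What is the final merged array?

Merging process:

Compare 1 vs 14: take 1 from left. Merged: [1]
Compare 3 vs 14: take 3 from left. Merged: [1, 3]
Compare 16 vs 14: take 14 from right. Merged: [1, 3, 14]
Compare 16 vs 17: take 16 from left. Merged: [1, 3, 14, 16]
Compare 19 vs 17: take 17 from right. Merged: [1, 3, 14, 16, 17]
Compare 19 vs 21: take 19 from left. Merged: [1, 3, 14, 16, 17, 19]
Append remaining from right: [21, 22]. Merged: [1, 3, 14, 16, 17, 19, 21, 22]

Final merged array: [1, 3, 14, 16, 17, 19, 21, 22]
Total comparisons: 6

The merged array is [1, 3, 14, 16, 17, 19, 21, 22], requiring 6 comparisons. The merge step runs in O(n) time where n is the total number of elements.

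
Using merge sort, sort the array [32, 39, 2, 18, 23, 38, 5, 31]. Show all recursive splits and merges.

Merge sort trace:

Split: [32, 39, 2, 18, 23, 38, 5, 31] -> [32, 39, 2, 18] and [23, 38, 5, 31]
  Split: [32, 39, 2, 18] -> [32, 39] and [2, 18]
    Split: [32, 39] -> [32] and [39]
    Merge: [32] + [39] -> [32, 39]
    Split: [2, 18] -> [2] and [18]
    Merge: [2] + [18] -> [2, 18]
  Merge: [32, 39] + [2, 18] -> [2, 18, 32, 39]
  Split: [23, 38, 5, 31] -> [23, 38] and [5, 31]
    Split: [23, 38] -> [23] and [38]
    Merge: [23] + [38] -> [23, 38]
    Split: [5, 31] -> [5] and [31]
    Merge: [5] + [31] -> [5, 31]
  Merge: [23, 38] + [5, 31] -> [5, 23, 31, 38]
Merge: [2, 18, 32, 39] + [5, 23, 31, 38] -> [2, 5, 18, 23, 31, 32, 38, 39]

Final sorted array: [2, 5, 18, 23, 31, 32, 38, 39]

The merge sort proceeds by recursively splitting the array and merging sorted halves.
After all merges, the sorted array is [2, 5, 18, 23, 31, 32, 38, 39].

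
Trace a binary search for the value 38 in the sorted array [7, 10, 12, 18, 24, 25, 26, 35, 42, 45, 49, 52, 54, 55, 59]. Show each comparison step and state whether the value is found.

Binary search for 38 in [7, 10, 12, 18, 24, 25, 26, 35, 42, 45, 49, 52, 54, 55, 59]:

lo=0, hi=14, mid=7, arr[mid]=35 -> 35 < 38, search right half
lo=8, hi=14, mid=11, arr[mid]=52 -> 52 > 38, search left half
lo=8, hi=10, mid=9, arr[mid]=45 -> 45 > 38, search left half
lo=8, hi=8, mid=8, arr[mid]=42 -> 42 > 38, search left half
lo=8 > hi=7, target 38 not found

Binary search determines that 38 is not in the array after 4 comparisons. The search space was exhausted without finding the target.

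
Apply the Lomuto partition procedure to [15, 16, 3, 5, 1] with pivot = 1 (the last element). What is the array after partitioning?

Lomuto partition with pivot = 1:

Initial array: [15, 16, 3, 5, 1]

arr[0]=15 > 1: no swap
arr[1]=16 > 1: no swap
arr[2]=3 > 1: no swap
arr[3]=5 > 1: no swap

Place pivot at position 0: [1, 16, 3, 5, 15]
Pivot position: 0

After partitioning with pivot 1, the array becomes [1, 16, 3, 5, 15]. The pivot is placed at index 0. All elements to the left of the pivot are <= 1, and all elements to the right are > 1.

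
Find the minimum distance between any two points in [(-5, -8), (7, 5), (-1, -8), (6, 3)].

Computing all pairwise distances among 4 points:

d((-5, -8), (7, 5)) = 17.6918
d((-5, -8), (-1, -8)) = 4.0
d((-5, -8), (6, 3)) = 15.5563
d((7, 5), (-1, -8)) = 15.2643
d((7, 5), (6, 3)) = 2.2361 <-- minimum
d((-1, -8), (6, 3)) = 13.0384

Closest pair: (7, 5) and (6, 3) with distance 2.2361

The closest pair is (7, 5) and (6, 3) with Euclidean distance 2.2361. For 4 points, brute-force pairwise comparison is shown above. For large n, the divide-and-conquer algorithm (sort by x, recurse on halves, check the dividing strip) achieves O(n log n).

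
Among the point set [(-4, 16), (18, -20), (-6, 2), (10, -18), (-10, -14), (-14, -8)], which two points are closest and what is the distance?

Computing all pairwise distances among 6 points:

d((-4, 16), (18, -20)) = 42.19
d((-4, 16), (-6, 2)) = 14.1421
d((-4, 16), (10, -18)) = 36.7696
d((-4, 16), (-10, -14)) = 30.5941
d((-4, 16), (-14, -8)) = 26.0
d((18, -20), (-6, 2)) = 32.5576
d((18, -20), (10, -18)) = 8.2462
d((18, -20), (-10, -14)) = 28.6356
d((18, -20), (-14, -8)) = 34.176
d((-6, 2), (10, -18)) = 25.6125
d((-6, 2), (-10, -14)) = 16.4924
d((-6, 2), (-14, -8)) = 12.8062
d((10, -18), (-10, -14)) = 20.3961
d((10, -18), (-14, -8)) = 26.0
d((-10, -14), (-14, -8)) = 7.2111 <-- minimum

Closest pair: (-10, -14) and (-14, -8) with distance 7.2111

The closest pair is (-10, -14) and (-14, -8) with Euclidean distance 7.2111. For 6 points, brute-force pairwise comparison is shown above. For large n, the divide-and-conquer algorithm (sort by x, recurse on halves, check the dividing strip) achieves O(n log n).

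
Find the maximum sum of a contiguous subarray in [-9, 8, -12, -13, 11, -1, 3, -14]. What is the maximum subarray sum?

Using Kadane's algorithm on [-9, 8, -12, -13, 11, -1, 3, -14]:

Scanning through the array:
Position 1 (value 8): max_ending_here = 8, max_so_far = 8
Position 2 (value -12): max_ending_here = -4, max_so_far = 8
Position 3 (value -13): max_ending_here = -13, max_so_far = 8
Position 4 (value 11): max_ending_here = 11, max_so_far = 11
Position 5 (value -1): max_ending_here = 10, max_so_far = 11
Position 6 (value 3): max_ending_here = 13, max_so_far = 13
Position 7 (value -14): max_ending_here = -1, max_so_far = 13

Maximum subarray: [11, -1, 3]
Maximum sum: 13

The maximum subarray is [11, -1, 3] with sum 13. This subarray runs from index 4 to index 6.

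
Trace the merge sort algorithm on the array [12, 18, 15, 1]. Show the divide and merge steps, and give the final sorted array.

Merge sort trace:

Split: [12, 18, 15, 1] -> [12, 18] and [15, 1]
  Split: [12, 18] -> [12] and [18]
  Merge: [12] + [18] -> [12, 18]
  Split: [15, 1] -> [15] and [1]
  Merge: [15] + [1] -> [1, 15]
Merge: [12, 18] + [1, 15] -> [1, 12, 15, 18]

Final sorted array: [1, 12, 15, 18]

The merge sort proceeds by recursively splitting the array and merging sorted halves.
After all merges, the sorted array is [1, 12, 15, 18].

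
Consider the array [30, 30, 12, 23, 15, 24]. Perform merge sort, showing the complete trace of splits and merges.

Merge sort trace:

Split: [30, 30, 12, 23, 15, 24] -> [30, 30, 12] and [23, 15, 24]
  Split: [30, 30, 12] -> [30] and [30, 12]
    Split: [30, 12] -> [30] and [12]
    Merge: [30] + [12] -> [12, 30]
  Merge: [30] + [12, 30] -> [12, 30, 30]
  Split: [23, 15, 24] -> [23] and [15, 24]
    Split: [15, 24] -> [15] and [24]
    Merge: [15] + [24] -> [15, 24]
  Merge: [23] + [15, 24] -> [15, 23, 24]
Merge: [12, 30, 30] + [15, 23, 24] -> [12, 15, 23, 24, 30, 30]

Final sorted array: [12, 15, 23, 24, 30, 30]

The merge sort proceeds by recursively splitting the array and merging sorted halves.
After all merges, the sorted array is [12, 15, 23, 24, 30, 30].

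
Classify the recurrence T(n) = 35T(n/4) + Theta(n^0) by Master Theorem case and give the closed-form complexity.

Master Theorem for T(n) = 35T(n/4) + O(n^0):

a = 35, b = 4, c = 0
log_b(a) = log_4(35) = 2.5646

Case 1: c = 0 < log_4(35) = 2.5646
T(n) = O(n^(log_4 35))

For T(n) = 35T(n/4) + O(n^0): log_4(35) = 2.5646. This is Case 1 of the Master Theorem (c < log_b(a), work dominated by leaves), giving O(n^(log_4 35)).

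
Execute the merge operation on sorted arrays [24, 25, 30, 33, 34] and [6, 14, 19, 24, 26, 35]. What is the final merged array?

Merging process:

Compare 24 vs 6: take 6 from right. Merged: [6]
Compare 24 vs 14: take 14 from right. Merged: [6, 14]
Compare 24 vs 19: take 19 from right. Merged: [6, 14, 19]
Compare 24 vs 24: take 24 from left. Merged: [6, 14, 19, 24]
Compare 25 vs 24: take 24 from right. Merged: [6, 14, 19, 24, 24]
Compare 25 vs 26: take 25 from left. Merged: [6, 14, 19, 24, 24, 25]
Compare 30 vs 26: take 26 from right. Merged: [6, 14, 19, 24, 24, 25, 26]
Compare 30 vs 35: take 30 from left. Merged: [6, 14, 19, 24, 24, 25, 26, 30]
Compare 33 vs 35: take 33 from left. Merged: [6, 14, 19, 24, 24, 25, 26, 30, 33]
Compare 34 vs 35: take 34 from left. Merged: [6, 14, 19, 24, 24, 25, 26, 30, 33, 34]
Append remaining from right: [35]. Merged: [6, 14, 19, 24, 24, 25, 26, 30, 33, 34, 35]

Final merged array: [6, 14, 19, 24, 24, 25, 26, 30, 33, 34, 35]
Total comparisons: 10

The merged array is [6, 14, 19, 24, 24, 25, 26, 30, 33, 34, 35], requiring 10 comparisons. The merge step runs in O(n) time where n is the total number of elements.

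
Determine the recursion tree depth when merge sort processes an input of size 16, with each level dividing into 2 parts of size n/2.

For divide and conquer with division factor 2:

Problem sizes at each level:
Level 0: 16
Level 1: 8
Level 2: 4
Level 3: 2
Level 4: 1

The root is level 0 and the size-1 base case is level 4 (the tree spans levels 0 through 4, i.e. 5 levels counting the root), so the depth is the number of divisions: log_2(16) = 4

The recursion tree depth is log_2(16) = 4. At each level, the problem size is divided by 2, so it takes 4 divisions to reduce to a base case of size 1. The algorithm makes 2 recursive calls at each level.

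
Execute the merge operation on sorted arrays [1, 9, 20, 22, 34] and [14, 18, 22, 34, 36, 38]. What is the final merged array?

Merging process:

Compare 1 vs 14: take 1 from left. Merged: [1]
Compare 9 vs 14: take 9 from left. Merged: [1, 9]
Compare 20 vs 14: take 14 from right. Merged: [1, 9, 14]
Compare 20 vs 18: take 18 from right. Merged: [1, 9, 14, 18]
Compare 20 vs 22: take 20 from left. Merged: [1, 9, 14, 18, 20]
Compare 22 vs 22: take 22 from left. Merged: [1, 9, 14, 18, 20, 22]
Compare 34 vs 22: take 22 from right. Merged: [1, 9, 14, 18, 20, 22, 22]
Compare 34 vs 34: take 34 from left. Merged: [1, 9, 14, 18, 20, 22, 22, 34]
Append remaining from right: [34, 36, 38]. Merged: [1, 9, 14, 18, 20, 22, 22, 34, 34, 36, 38]

Final merged array: [1, 9, 14, 18, 20, 22, 22, 34, 34, 36, 38]
Total comparisons: 8

The merged array is [1, 9, 14, 18, 20, 22, 22, 34, 34, 36, 38], requiring 8 comparisons. The merge step runs in O(n) time where n is the total number of elements.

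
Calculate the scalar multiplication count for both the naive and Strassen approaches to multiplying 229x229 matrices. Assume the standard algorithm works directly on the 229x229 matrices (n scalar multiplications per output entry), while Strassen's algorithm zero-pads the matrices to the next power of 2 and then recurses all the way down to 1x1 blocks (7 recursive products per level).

Matrix multiplication for 229x229 matrices:

Strassen's algorithm requires power-of-2 dimensions. Pad 229x229 to 256x256 (next power of 2).

Standard algorithm: 229^3 = 12008989 multiplications
Strassen's algorithm: 7^(log2(256)) = 7^8 = 5764801 multiplications
Savings: 12008989 - 5764801 = 6244188 multiplications

Standard: 12008989 multiplications (229^3). Strassen: 5764801 multiplications (7^8, after padding to 256x256). Strassen reduces 8 recursive multiplications to 7 at each level.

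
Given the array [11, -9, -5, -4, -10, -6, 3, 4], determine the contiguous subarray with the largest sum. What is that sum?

Using Kadane's algorithm on [11, -9, -5, -4, -10, -6, 3, 4]:

Scanning through the array:
Position 1 (value -9): max_ending_here = 2, max_so_far = 11
Position 2 (value -5): max_ending_here = -3, max_so_far = 11
Position 3 (value -4): max_ending_here = -4, max_so_far = 11
Position 4 (value -10): max_ending_here = -10, max_so_far = 11
Position 5 (value -6): max_ending_here = -6, max_so_far = 11
Position 6 (value 3): max_ending_here = 3, max_so_far = 11
Position 7 (value 4): max_ending_here = 7, max_so_far = 11

Maximum subarray: [11]
Maximum sum: 11

The maximum subarray is [11] with sum 11. This subarray runs from index 0 to index 0.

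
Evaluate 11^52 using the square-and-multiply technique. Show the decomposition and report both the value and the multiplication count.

Computing 11^52 by squaring (build up from 11^1; each line after the first costs one multiplication):

11^1 = 11
11^2 = (11^1)^2 = 11^2 = 121
11^3 = 11 * 11^2 = 11 * 121 = 1331
11^6 = (11^3)^2 = 1331^2 = 1771561
11^12 = (11^6)^2 = 1771561^2 = 3138428376721
11^13 = 11 * 11^12 = 11 * 3138428376721 = 34522712143931
11^26 = (11^13)^2 = 34522712143931^2 = 1191817653772720942460132761
11^52 = (11^26)^2 = 1191817653772720942460132761^2 = 1420429319844313329730664601483335671261683881745483121

Result: 1420429319844313329730664601483335671261683881745483121
Multiplications needed: 7 (7 lines after 11^1)

11^52 = 1420429319844313329730664601483335671261683881745483121. Using exponentiation by squaring, this requires 7 multiplications. The key idea: if the exponent is even, square the half-power; if odd, multiply by the base once.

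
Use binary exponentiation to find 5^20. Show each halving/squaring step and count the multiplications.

Computing 5^20 by squaring (build up from 5^1; each line after the first costs one multiplication):

5^1 = 5
5^2 = (5^1)^2 = 5^2 = 25
5^4 = (5^2)^2 = 25^2 = 625
5^5 = 5 * 5^4 = 5 * 625 = 3125
5^10 = (5^5)^2 = 3125^2 = 9765625
5^20 = (5^10)^2 = 9765625^2 = 95367431640625

Result: 95367431640625
Multiplications needed: 5 (5 lines after 5^1)

5^20 = 95367431640625. Using exponentiation by squaring, this requires 5 multiplications. The key idea: if the exponent is even, square the half-power; if odd, multiply by the base once.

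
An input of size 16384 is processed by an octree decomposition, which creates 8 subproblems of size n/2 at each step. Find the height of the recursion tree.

For divide and conquer with division factor 2:

Problem sizes at each level:
Level 0: 16384
Level 1: 8192
Level 2: 4096
Level 3: 2048
Level 4: 1024
Level 5: 512
Level 6: 256
Level 7: 128
Level 8: 64
Level 9: 32
Level 10: 16
Level 11: 8
Level 12: 4
Level 13: 2
Level 14: 1

The root is level 0 and the size-1 base case is level 14 (the tree spans levels 0 through 14, i.e. 15 levels counting the root), so the depth is the number of divisions: log_2(16384) = 14

The recursion tree depth is log_2(16384) = 14. At each level, the problem size is divided by 2, so it takes 14 divisions to reduce to a base case of size 1. The algorithm makes 8 recursive calls at each level.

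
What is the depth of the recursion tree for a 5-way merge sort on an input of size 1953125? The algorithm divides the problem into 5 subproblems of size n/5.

For divide and conquer with division factor 5:

Problem sizes at each level:
Level 0: 1953125
Level 1: 390625
Level 2: 78125
Level 3: 15625
Level 4: 3125
Level 5: 625
Level 6: 125
Level 7: 25
Level 8: 5
Level 9: 1

The root is level 0 and the size-1 base case is level 9 (the tree spans levels 0 through 9, i.e. 10 levels counting the root), so the depth is the number of divisions: log_5(1953125) = 9

The recursion tree depth is log_5(1953125) = 9. At each level, the problem size is divided by 5, so it takes 9 divisions to reduce to a base case of size 1. The algorithm makes 5 recursive calls at each level.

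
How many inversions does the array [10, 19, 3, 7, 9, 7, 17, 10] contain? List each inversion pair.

Finding inversions in [10, 19, 3, 7, 9, 7, 17, 10]:

(0, 2): arr[0]=10 > arr[2]=3
(0, 3): arr[0]=10 > arr[3]=7
(0, 4): arr[0]=10 > arr[4]=9
(0, 5): arr[0]=10 > arr[5]=7
(1, 2): arr[1]=19 > arr[2]=3
(1, 3): arr[1]=19 > arr[3]=7
(1, 4): arr[1]=19 > arr[4]=9
(1, 5): arr[1]=19 > arr[5]=7
(1, 6): arr[1]=19 > arr[6]=17
(1, 7): arr[1]=19 > arr[7]=10
(4, 5): arr[4]=9 > arr[5]=7
(6, 7): arr[6]=17 > arr[7]=10

Total inversions: 12

The array has 12 inversion(s): (0,2), (0,3), (0,4), (0,5), (1,2), (1,3), (1,4), (1,5), (1,6), (1,7), (4,5), (6,7). Each pair (i,j) satisfies i < j and arr[i] > arr[j].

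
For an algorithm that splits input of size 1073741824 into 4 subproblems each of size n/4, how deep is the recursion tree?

For divide and conquer with division factor 4:

Problem sizes at each level:
Level 0: 1073741824
Level 1: 268435456
Level 2: 67108864
Level 3: 16777216
Level 4: 4194304
Level 5: 1048576
Level 6: 262144
Level 7: 65536
Level 8: 16384
Level 9: 4096
Level 10: 1024
Level 11: 256
Level 12: 64
Level 13: 16
Level 14: 4
Level 15: 1

The root is level 0 and the size-1 base case is level 15 (the tree spans levels 0 through 15, i.e. 16 levels counting the root), so the depth is the number of divisions: log_4(1073741824) = 15

The recursion tree depth is log_4(1073741824) = 15. At each level, the problem size is divided by 4, so it takes 15 divisions to reduce to a base case of size 1. The algorithm makes 4 recursive calls at each level.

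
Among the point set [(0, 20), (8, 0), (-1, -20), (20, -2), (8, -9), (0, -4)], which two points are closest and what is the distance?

Computing all pairwise distances among 6 points:

d((0, 20), (8, 0)) = 21.5407
d((0, 20), (-1, -20)) = 40.0125
d((0, 20), (20, -2)) = 29.7321
d((0, 20), (8, -9)) = 30.0832
d((0, 20), (0, -4)) = 24.0
d((8, 0), (-1, -20)) = 21.9317
d((8, 0), (20, -2)) = 12.1655
d((8, 0), (8, -9)) = 9.0
d((8, 0), (0, -4)) = 8.9443 <-- minimum
d((-1, -20), (20, -2)) = 27.6586
d((-1, -20), (8, -9)) = 14.2127
d((-1, -20), (0, -4)) = 16.0312
d((20, -2), (8, -9)) = 13.8924
d((20, -2), (0, -4)) = 20.0998
d((8, -9), (0, -4)) = 9.434

Closest pair: (8, 0) and (0, -4) with distance 8.9443

The closest pair is (8, 0) and (0, -4) with Euclidean distance 8.9443. For 6 points, brute-force pairwise comparison is shown above. For large n, the divide-and-conquer algorithm (sort by x, recurse on halves, check the dividing strip) achieves O(n log n).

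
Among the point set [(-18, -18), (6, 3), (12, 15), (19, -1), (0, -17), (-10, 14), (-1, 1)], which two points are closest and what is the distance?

Computing all pairwise distances among 7 points:

d((-18, -18), (6, 3)) = 31.8904
d((-18, -18), (12, 15)) = 44.5982
d((-18, -18), (19, -1)) = 40.7185
d((-18, -18), (0, -17)) = 18.0278
d((-18, -18), (-10, 14)) = 32.9848
d((-18, -18), (-1, 1)) = 25.4951
d((6, 3), (12, 15)) = 13.4164
d((6, 3), (19, -1)) = 13.6015
d((6, 3), (0, -17)) = 20.8806
d((6, 3), (-10, 14)) = 19.4165
d((6, 3), (-1, 1)) = 7.2801 <-- minimum
d((12, 15), (19, -1)) = 17.4642
d((12, 15), (0, -17)) = 34.176
d((12, 15), (-10, 14)) = 22.0227
d((12, 15), (-1, 1)) = 19.105
d((19, -1), (0, -17)) = 24.8395
d((19, -1), (-10, 14)) = 32.6497
d((19, -1), (-1, 1)) = 20.0998
d((0, -17), (-10, 14)) = 32.573
d((0, -17), (-1, 1)) = 18.0278
d((-10, 14), (-1, 1)) = 15.8114

Closest pair: (6, 3) and (-1, 1) with distance 7.2801

The closest pair is (6, 3) and (-1, 1) with Euclidean distance 7.2801. For 7 points, brute-force pairwise comparison is shown above. For large n, the divide-and-conquer algorithm (sort by x, recurse on halves, check the dividing strip) achieves O(n log n).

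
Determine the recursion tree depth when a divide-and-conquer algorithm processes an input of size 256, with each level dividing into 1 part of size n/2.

For divide and conquer with division factor 2:

Problem sizes at each level:
Level 0: 256
Level 1: 128
Level 2: 64
Level 3: 32
Level 4: 16
Level 5: 8
Level 6: 4
Level 7: 2
Level 8: 1

The root is level 0 and the size-1 base case is level 8 (the tree spans levels 0 through 8, i.e. 9 levels counting the root), so the depth is the number of divisions: log_2(256) = 8

The recursion tree depth is log_2(256) = 8. At each level, the problem size is divided by 2, so it takes 8 divisions to reduce to a base case of size 1. The algorithm makes 1 recursive call at each level.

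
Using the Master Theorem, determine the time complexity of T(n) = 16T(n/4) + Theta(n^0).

Master Theorem for T(n) = 16T(n/4) + O(n^0):

a = 16, b = 4, c = 0
log_b(a) = log_4(16) = 2.0000

Case 1: c = 0 < log_4(16) = 2.0000
T(n) = O(n^(log_4 16)) = O(n^2)

For T(n) = 16T(n/4) + O(n^0): log_4(16) = 2.0000. This is Case 1 of the Master Theorem (c < log_b(a), work dominated by leaves), giving O(n^2).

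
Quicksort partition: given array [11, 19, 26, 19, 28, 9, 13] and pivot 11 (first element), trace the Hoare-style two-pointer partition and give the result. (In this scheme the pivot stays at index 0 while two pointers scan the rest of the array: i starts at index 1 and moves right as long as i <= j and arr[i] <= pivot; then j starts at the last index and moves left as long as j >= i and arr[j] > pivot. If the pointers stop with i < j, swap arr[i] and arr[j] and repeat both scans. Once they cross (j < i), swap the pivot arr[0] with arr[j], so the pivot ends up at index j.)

Hoare-style two-pointer partition with pivot = 11:

Initial array: [11, 19, 26, 19, 28, 9, 13]

Pointers start at i = 1, j = 6.
i stops at index 1 (arr[1]=19 > 11), j stops at index 5 (arr[5]=9 <= 11): swap arr[1] and arr[5], array becomes [11, 9, 26, 19, 28, 19, 13]
i ends at 2, j ends at 1: the pointers have crossed (j < i), so scanning stops.

Swap pivot arr[0] with arr[1] to place pivot at position 1: [9, 11, 26, 19, 28, 19, 13]
Pivot position: 1

After partitioning with pivot 11, the array becomes [9, 11, 26, 19, 28, 19, 13]. The pivot is placed at index 1. All elements to the left of the pivot are <= 11, and all elements to the right are > 11.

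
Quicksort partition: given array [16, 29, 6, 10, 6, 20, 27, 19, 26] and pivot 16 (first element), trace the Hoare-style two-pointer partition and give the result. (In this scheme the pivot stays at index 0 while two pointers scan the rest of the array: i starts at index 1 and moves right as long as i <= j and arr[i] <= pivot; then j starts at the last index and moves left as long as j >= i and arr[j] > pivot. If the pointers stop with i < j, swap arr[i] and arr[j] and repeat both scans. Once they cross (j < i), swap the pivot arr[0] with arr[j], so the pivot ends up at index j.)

Hoare-style two-pointer partition with pivot = 16:

Initial array: [16, 29, 6, 10, 6, 20, 27, 19, 26]

Pointers start at i = 1, j = 8.
i stops at index 1 (arr[1]=29 > 16), j stops at index 4 (arr[4]=6 <= 16): swap arr[1] and arr[4], array becomes [16, 6, 6, 10, 29, 20, 27, 19, 26]
i ends at 4, j ends at 3: the pointers have crossed (j < i), so scanning stops.

Swap pivot arr[0] with arr[3] to place pivot at position 3: [10, 6, 6, 16, 29, 20, 27, 19, 26]
Pivot position: 3

After partitioning with pivot 16, the array becomes [10, 6, 6, 16, 29, 20, 27, 19, 26]. The pivot is placed at index 3. All elements to the left of the pivot are <= 16, and all elements to the right are > 16.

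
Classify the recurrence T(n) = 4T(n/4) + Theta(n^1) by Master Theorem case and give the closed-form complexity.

Master Theorem for T(n) = 4T(n/4) + O(n^1):

a = 4, b = 4, c = 1
log_b(a) = log_4(4) = 1.0000

Case 2: c = 1 = log_4(4) = 1.0000
T(n) = O(n^1 log n) = O(n log n)

For T(n) = 4T(n/4) + O(n^1): log_4(4) = 1.0000. This is Case 2 of the Master Theorem (c = log_b(a), equal work at all levels), giving O(n log n).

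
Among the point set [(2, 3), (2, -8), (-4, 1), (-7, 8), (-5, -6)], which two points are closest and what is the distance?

Computing all pairwise distances among 5 points:

d((2, 3), (2, -8)) = 11.0
d((2, 3), (-4, 1)) = 6.3246 <-- minimum
d((2, 3), (-7, 8)) = 10.2956
d((2, 3), (-5, -6)) = 11.4018
d((2, -8), (-4, 1)) = 10.8167
d((2, -8), (-7, 8)) = 18.3576
d((2, -8), (-5, -6)) = 7.2801
d((-4, 1), (-7, 8)) = 7.6158
d((-4, 1), (-5, -6)) = 7.0711
d((-7, 8), (-5, -6)) = 14.1421

Closest pair: (2, 3) and (-4, 1) with distance 6.3246

The closest pair is (2, 3) and (-4, 1) with Euclidean distance 6.3246. For 5 points, brute-force pairwise comparison is shown above. For large n, the divide-and-conquer algorithm (sort by x, recurse on halves, check the dividing strip) achieves O(n log n).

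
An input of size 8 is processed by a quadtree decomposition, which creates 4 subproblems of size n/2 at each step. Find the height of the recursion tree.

For divide and conquer with division factor 2:

Problem sizes at each level:
Level 0: 8
Level 1: 4
Level 2: 2
Level 3: 1

The root is level 0 and the size-1 base case is level 3 (the tree spans levels 0 through 3, i.e. 4 levels counting the root), so the depth is the number of divisions: log_2(8) = 3

The recursion tree depth is log_2(8) = 3. At each level, the problem size is divided by 2, so it takes 3 divisions to reduce to a base case of size 1. The algorithm makes 4 recursive calls at each level.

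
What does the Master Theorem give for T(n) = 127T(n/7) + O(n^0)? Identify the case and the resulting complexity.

Master Theorem for T(n) = 127T(n/7) + O(n^0):

a = 127, b = 7, c = 0
log_b(a) = log_7(127) = 2.4894

Case 1: c = 0 < log_7(127) = 2.4894
T(n) = O(n^(log_7 127))

For T(n) = 127T(n/7) + O(n^0): log_7(127) = 2.4894. This is Case 1 of the Master Theorem (c < log_b(a), work dominated by leaves), giving O(n^(log_7 127)).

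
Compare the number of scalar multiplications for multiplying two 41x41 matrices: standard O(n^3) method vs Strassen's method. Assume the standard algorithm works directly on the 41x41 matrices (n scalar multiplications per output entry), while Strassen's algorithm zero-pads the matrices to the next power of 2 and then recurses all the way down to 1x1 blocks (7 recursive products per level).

Matrix multiplication for 41x41 matrices:

Strassen's algorithm requires power-of-2 dimensions. Pad 41x41 to 64x64 (next power of 2).

Standard algorithm: 41^3 = 68921 multiplications
Strassen's algorithm: 7^(log2(64)) = 7^6 = 117649 multiplications
Difference: 68921 - 117649 = -48728 (Strassen uses MORE here due to padding overhead — for small or just-over-power-of-2 n, padding can outweigh the per-level savings)

Standard: 68921 multiplications (41^3). Strassen: 117649 multiplications (7^6, after padding to 64x64). Strassen reduces 8 recursive multiplications to 7 at each level.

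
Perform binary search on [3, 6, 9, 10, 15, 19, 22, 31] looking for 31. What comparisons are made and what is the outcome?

Binary search for 31 in [3, 6, 9, 10, 15, 19, 22, 31]:

lo=0, hi=7, mid=3, arr[mid]=10 -> 10 < 31, search right half
lo=4, hi=7, mid=5, arr[mid]=19 -> 19 < 31, search right half
lo=6, hi=7, mid=6, arr[mid]=22 -> 22 < 31, search right half
lo=7, hi=7, mid=7, arr[mid]=31 -> Found target at index 7!

Binary search finds 31 at index 7 after 4 comparisons. The search repeatedly halves the search space by comparing with the middle element.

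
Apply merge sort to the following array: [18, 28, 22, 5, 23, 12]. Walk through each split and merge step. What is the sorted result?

Merge sort trace:

Split: [18, 28, 22, 5, 23, 12] -> [18, 28, 22] and [5, 23, 12]
  Split: [18, 28, 22] -> [18] and [28, 22]
    Split: [28, 22] -> [28] and [22]
    Merge: [28] + [22] -> [22, 28]
  Merge: [18] + [22, 28] -> [18, 22, 28]
  Split: [5, 23, 12] -> [5] and [23, 12]
    Split: [23, 12] -> [23] and [12]
    Merge: [23] + [12] -> [12, 23]
  Merge: [5] + [12, 23] -> [5, 12, 23]
Merge: [18, 22, 28] + [5, 12, 23] -> [5, 12, 18, 22, 23, 28]

Final sorted array: [5, 12, 18, 22, 23, 28]

The merge sort proceeds by recursively splitting the array and merging sorted halves.
After all merges, the sorted array is [5, 12, 18, 22, 23, 28].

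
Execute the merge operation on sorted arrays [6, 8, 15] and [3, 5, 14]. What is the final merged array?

Merging process:

Compare 6 vs 3: take 3 from right. Merged: [3]
Compare 6 vs 5: take 5 from right. Merged: [3, 5]
Compare 6 vs 14: take 6 from left. Merged: [3, 5, 6]
Compare 8 vs 14: take 8 from left. Merged: [3, 5, 6, 8]
Compare 15 vs 14: take 14 from right. Merged: [3, 5, 6, 8, 14]
Append remaining from left: [15]. Merged: [3, 5, 6, 8, 14, 15]

Final merged array: [3, 5, 6, 8, 14, 15]
Total comparisons: 5

The merged array is [3, 5, 6, 8, 14, 15], requiring 5 comparisons. The merge step runs in O(n) time where n is the total number of elements.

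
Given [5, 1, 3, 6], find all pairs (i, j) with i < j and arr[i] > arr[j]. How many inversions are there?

Finding inversions in [5, 1, 3, 6]:

(0, 1): arr[0]=5 > arr[1]=1
(0, 2): arr[0]=5 > arr[2]=3

Total inversions: 2

The array has 2 inversion(s): (0,1), (0,2). Each pair (i,j) satisfies i < j and arr[i] > arr[j].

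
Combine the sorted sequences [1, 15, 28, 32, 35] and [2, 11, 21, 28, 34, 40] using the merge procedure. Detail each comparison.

Merging process:

Compare 1 vs 2: take 1 from left. Merged: [1]
Compare 15 vs 2: take 2 from right. Merged: [1, 2]
Compare 15 vs 11: take 11 from right. Merged: [1, 2, 11]
Compare 15 vs 21: take 15 from left. Merged: [1, 2, 11, 15]
Compare 28 vs 21: take 21 from right. Merged: [1, 2, 11, 15, 21]
Compare 28 vs 28: take 28 from left. Merged: [1, 2, 11, 15, 21, 28]
Compare 32 vs 28: take 28 from right. Merged: [1, 2, 11, 15, 21, 28, 28]
Compare 32 vs 34: take 32 from left. Merged: [1, 2, 11, 15, 21, 28, 28, 32]
Compare 35 vs 34: take 34 from right. Merged: [1, 2, 11, 15, 21, 28, 28, 32, 34]
Compare 35 vs 40: take 35 from left. Merged: [1, 2, 11, 15, 21, 28, 28, 32, 34, 35]
Append remaining from right: [40]. Merged: [1, 2, 11, 15, 21, 28, 28, 32, 34, 35, 40]

Final merged array: [1, 2, 11, 15, 21, 28, 28, 32, 34, 35, 40]
Total comparisons: 10

The merged array is [1, 2, 11, 15, 21, 28, 28, 32, 34, 35, 40], requiring 10 comparisons. The merge step runs in O(n) time where n is the total number of elements.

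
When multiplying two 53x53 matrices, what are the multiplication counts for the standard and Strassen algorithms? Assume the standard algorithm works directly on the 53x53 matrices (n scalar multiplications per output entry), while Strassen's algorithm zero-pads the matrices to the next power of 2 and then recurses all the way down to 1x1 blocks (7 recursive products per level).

Matrix multiplication for 53x53 matrices:

Strassen's algorithm requires power-of-2 dimensions. Pad 53x53 to 64x64 (next power of 2).

Standard algorithm: 53^3 = 148877 multiplications
Strassen's algorithm: 7^(log2(64)) = 7^6 = 117649 multiplications
Savings: 148877 - 117649 = 31228 multiplications

Standard: 148877 multiplications (53^3). Strassen: 117649 multiplications (7^6, after padding to 64x64). Strassen reduces 8 recursive multiplications to 7 at each level.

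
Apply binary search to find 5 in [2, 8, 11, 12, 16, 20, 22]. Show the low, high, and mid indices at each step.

Binary search for 5 in [2, 8, 11, 12, 16, 20, 22]:

lo=0, hi=6, mid=3, arr[mid]=12 -> 12 > 5, search left half
lo=0, hi=2, mid=1, arr[mid]=8 -> 8 > 5, search left half
lo=0, hi=0, mid=0, arr[mid]=2 -> 2 < 5, search right half
lo=1 > hi=0, target 5 not found

Binary search determines that 5 is not in the array after 3 comparisons. The search space was exhausted without finding the target.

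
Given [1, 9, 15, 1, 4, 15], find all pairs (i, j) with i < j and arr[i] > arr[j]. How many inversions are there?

Finding inversions in [1, 9, 15, 1, 4, 15]:

(1, 3): arr[1]=9 > arr[3]=1
(1, 4): arr[1]=9 > arr[4]=4
(2, 3): arr[2]=15 > arr[3]=1
(2, 4): arr[2]=15 > arr[4]=4

Total inversions: 4

The array has 4 inversion(s): (1,3), (1,4), (2,3), (2,4). Each pair (i,j) satisfies i < j and arr[i] > arr[j].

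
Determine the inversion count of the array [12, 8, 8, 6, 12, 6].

Finding inversions in [12, 8, 8, 6, 12, 6]:

(0, 1): arr[0]=12 > arr[1]=8
(0, 2): arr[0]=12 > arr[2]=8
(0, 3): arr[0]=12 > arr[3]=6
(0, 5): arr[0]=12 > arr[5]=6
(1, 3): arr[1]=8 > arr[3]=6
(1, 5): arr[1]=8 > arr[5]=6
(2, 3): arr[2]=8 > arr[3]=6
(2, 5): arr[2]=8 > arr[5]=6
(4, 5): arr[4]=12 > arr[5]=6

Total inversions: 9

The array has 9 inversion(s): (0,1), (0,2), (0,3), (0,5), (1,3), (1,5), (2,3), (2,5), (4,5). Each pair (i,j) satisfies i < j and arr[i] > arr[j].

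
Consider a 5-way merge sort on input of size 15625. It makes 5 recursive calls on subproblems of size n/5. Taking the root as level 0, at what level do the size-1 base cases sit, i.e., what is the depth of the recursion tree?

For divide and conquer with division factor 5:

Problem sizes at each level:
Level 0: 15625
Level 1: 3125
Level 2: 625
Level 3: 125
Level 4: 25
Level 5: 5
Level 6: 1

The root is level 0 and the size-1 base case is level 6 (the tree spans levels 0 through 6, i.e. 7 levels counting the root), so the depth is the number of divisions: log_5(15625) = 6

The recursion tree depth is log_5(15625) = 6. At each level, the problem size is divided by 5, so it takes 6 divisions to reduce to a base case of size 1. The algorithm makes 5 recursive calls at each level.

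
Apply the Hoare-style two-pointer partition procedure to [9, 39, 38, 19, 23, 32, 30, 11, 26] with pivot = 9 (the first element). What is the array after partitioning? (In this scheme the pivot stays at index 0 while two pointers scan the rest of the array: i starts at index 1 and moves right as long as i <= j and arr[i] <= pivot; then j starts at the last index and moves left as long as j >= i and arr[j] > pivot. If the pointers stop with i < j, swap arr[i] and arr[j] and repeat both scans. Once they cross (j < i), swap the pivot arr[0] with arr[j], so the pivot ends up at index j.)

Hoare-style two-pointer partition with pivot = 9:

Initial array: [9, 39, 38, 19, 23, 32, 30, 11, 26]

Pointers start at i = 1, j = 8.
i ends at 1, j ends at 0: the pointers have crossed (j < i), so scanning stops.

j = 0, so swapping arr[0] with arr[j] leaves the pivot at position 0: [9, 39, 38, 19, 23, 32, 30, 11, 26]
Pivot position: 0

After partitioning with pivot 9, the array becomes [9, 39, 38, 19, 23, 32, 30, 11, 26]. The pivot is placed at index 0. All elements to the left of the pivot are <= 9, and all elements to the right are > 9.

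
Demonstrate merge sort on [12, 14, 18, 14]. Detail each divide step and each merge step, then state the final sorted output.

Merge sort trace:

Split: [12, 14, 18, 14] -> [12, 14] and [18, 14]
  Split: [12, 14] -> [12] and [14]
  Merge: [12] + [14] -> [12, 14]
  Split: [18, 14] -> [18] and [14]
  Merge: [18] + [14] -> [14, 18]
Merge: [12, 14] + [14, 18] -> [12, 14, 14, 18]

Final sorted array: [12, 14, 14, 18]

The merge sort proceeds by recursively splitting the array and merging sorted halves.
After all merges, the sorted array is [12, 14, 14, 18].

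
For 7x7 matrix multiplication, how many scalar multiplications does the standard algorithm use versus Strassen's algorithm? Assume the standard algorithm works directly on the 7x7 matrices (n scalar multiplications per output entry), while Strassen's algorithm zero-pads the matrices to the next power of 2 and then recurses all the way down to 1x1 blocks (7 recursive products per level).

Matrix multiplication for 7x7 matrices:

Strassen's algorithm requires power-of-2 dimensions. Pad 7x7 to 8x8 (next power of 2).

Standard algorithm: 7^3 = 343 multiplications
Strassen's algorithm: 7^(log2(8)) = 7^3 = 343 multiplications
Savings: 343 - 343 = 0 multiplications

Standard: 343 multiplications (7^3). Strassen: 343 multiplications (7^3, after padding to 8x8). Strassen reduces 8 recursive multiplications to 7 at each level.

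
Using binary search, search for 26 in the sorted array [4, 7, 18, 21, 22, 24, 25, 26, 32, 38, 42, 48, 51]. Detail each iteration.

Binary search for 26 in [4, 7, 18, 21, 22, 24, 25, 26, 32, 38, 42, 48, 51]:

lo=0, hi=12, mid=6, arr[mid]=25 -> 25 < 26, search right half
lo=7, hi=12, mid=9, arr[mid]=38 -> 38 > 26, search left half
lo=7, hi=8, mid=7, arr[mid]=26 -> Found target at index 7!

Binary search finds 26 at index 7 after 3 comparisons. The search repeatedly halves the search space by comparing with the middle element.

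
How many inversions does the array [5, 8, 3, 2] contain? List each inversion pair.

Finding inversions in [5, 8, 3, 2]:

(0, 2): arr[0]=5 > arr[2]=3
(0, 3): arr[0]=5 > arr[3]=2
(1, 2): arr[1]=8 > arr[2]=3
(1, 3): arr[1]=8 > arr[3]=2
(2, 3): arr[2]=3 > arr[3]=2

Total inversions: 5

The array has 5 inversion(s): (0,2), (0,3), (1,2), (1,3), (2,3). Each pair (i,j) satisfies i < j and arr[i] > arr[j].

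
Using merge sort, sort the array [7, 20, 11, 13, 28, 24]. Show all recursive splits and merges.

Merge sort trace:

Split: [7, 20, 11, 13, 28, 24] -> [7, 20, 11] and [13, 28, 24]
  Split: [7, 20, 11] -> [7] and [20, 11]
    Split: [20, 11] -> [20] and [11]
    Merge: [20] + [11] -> [11, 20]
  Merge: [7] + [11, 20] -> [7, 11, 20]
  Split: [13, 28, 24] -> [13] and [28, 24]
    Split: [28, 24] -> [28] and [24]
    Merge: [28] + [24] -> [24, 28]
  Merge: [13] + [24, 28] -> [13, 24, 28]
Merge: [7, 11, 20] + [13, 24, 28] -> [7, 11, 13, 20, 24, 28]

Final sorted array: [7, 11, 13, 20, 24, 28]

The merge sort proceeds by recursively splitting the array and merging sorted halves.
After all merges, the sorted array is [7, 11, 13, 20, 24, 28].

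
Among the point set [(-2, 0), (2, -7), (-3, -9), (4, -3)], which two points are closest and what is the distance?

Computing all pairwise distances among 4 points:

d((-2, 0), (2, -7)) = 8.0623
d((-2, 0), (-3, -9)) = 9.0554
d((-2, 0), (4, -3)) = 6.7082
d((2, -7), (-3, -9)) = 5.3852
d((2, -7), (4, -3)) = 4.4721 <-- minimum
d((-3, -9), (4, -3)) = 9.2195

Closest pair: (2, -7) and (4, -3) with distance 4.4721

The closest pair is (2, -7) and (4, -3) with Euclidean distance 4.4721. For 4 points, brute-force pairwise comparison is shown above. For large n, the divide-and-conquer algorithm (sort by x, recurse on halves, check the dividing strip) achieves O(n log n).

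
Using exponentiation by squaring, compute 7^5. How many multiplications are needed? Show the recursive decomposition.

Computing 7^5 by squaring (build up from 7^1; each line after the first costs one multiplication):

7^1 = 7
7^2 = (7^1)^2 = 7^2 = 49
7^4 = (7^2)^2 = 49^2 = 2401
7^5 = 7 * 7^4 = 7 * 2401 = 16807

Result: 16807
Multiplications needed: 3 (3 lines after 7^1)

7^5 = 16807. Using exponentiation by squaring, this requires 3 multiplications. The key idea: if the exponent is even, square the half-power; if odd, multiply by the base once.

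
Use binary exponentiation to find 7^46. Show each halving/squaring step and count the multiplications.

Computing 7^46 by squaring (build up from 7^1; each line after the first costs one multiplication):

7^1 = 7
7^2 = (7^1)^2 = 7^2 = 49
7^4 = (7^2)^2 = 49^2 = 2401
7^5 = 7 * 7^4 = 7 * 2401 = 16807
7^10 = (7^5)^2 = 16807^2 = 282475249
7^11 = 7 * 7^10 = 7 * 282475249 = 1977326743
7^22 = (7^11)^2 = 1977326743^2 = 3909821048582988049
7^23 = 7 * 7^22 = 7 * 3909821048582988049 = 27368747340080916343
7^46 = (7^23)^2 = 27368747340080916343^2 = 749048330965186233494494102694564493649

Result: 749048330965186233494494102694564493649
Multiplications needed: 8 (8 lines after 7^1)

7^46 = 749048330965186233494494102694564493649. Using exponentiation by squaring, this requires 8 multiplications. The key idea: if the exponent is even, square the half-power; if odd, multiply by the base once.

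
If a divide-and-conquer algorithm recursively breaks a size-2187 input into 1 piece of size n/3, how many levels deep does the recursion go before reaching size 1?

For divide and conquer with division factor 3:

Problem sizes at each level:
Level 0: 2187
Level 1: 729
Level 2: 243
Level 3: 81
Level 4: 27
Level 5: 9
Level 6: 3
Level 7: 1

The root is level 0 and the size-1 base case is level 7 (the tree spans levels 0 through 7, i.e. 8 levels counting the root), so the depth is the number of divisions: log_3(2187) = 7

The recursion tree depth is log_3(2187) = 7. At each level, the problem size is divided by 3, so it takes 7 divisions to reduce to a base case of size 1. The algorithm makes 1 recursive call at each level.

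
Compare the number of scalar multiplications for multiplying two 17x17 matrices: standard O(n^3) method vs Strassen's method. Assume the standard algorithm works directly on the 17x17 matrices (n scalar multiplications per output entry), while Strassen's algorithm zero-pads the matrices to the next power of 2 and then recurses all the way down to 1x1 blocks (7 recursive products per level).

Matrix multiplication for 17x17 matrices:

Strassen's algorithm requires power-of-2 dimensions. Pad 17x17 to 32x32 (next power of 2).

Standard algorithm: 17^3 = 4913 multiplications
Strassen's algorithm: 7^(log2(32)) = 7^5 = 16807 multiplications
Difference: 4913 - 16807 = -11894 (Strassen uses MORE here due to padding overhead — for small or just-over-power-of-2 n, padding can outweigh the per-level savings)

Standard: 4913 multiplications (17^3). Strassen: 16807 multiplications (7^5, after padding to 32x32). Strassen reduces 8 recursive multiplications to 7 at each level.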